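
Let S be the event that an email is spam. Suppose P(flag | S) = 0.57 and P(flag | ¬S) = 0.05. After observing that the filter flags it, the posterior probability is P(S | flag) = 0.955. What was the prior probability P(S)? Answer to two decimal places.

P(S) = 0.65

Bayes' rule in odds form gives O(S|E) = O(S)·[P(E|S)/P(E|¬S)], hence O(S) = O(S|E)/LR.
Posterior odds = 0.955/(1−0.955) = 21.2222. LR = 0.57/0.05 = 11.4000.
Prior odds = 21.2222/11.4000 = 1.8616, so P(S) = 1.8616/(1+1.8616) ≈ 0.65.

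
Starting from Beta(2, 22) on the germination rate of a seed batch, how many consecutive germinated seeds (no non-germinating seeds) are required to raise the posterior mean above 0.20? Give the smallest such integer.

k = 4

After k germinated seeds and 0 non-germinating seeds the posterior is Beta(2+k, 22), with mean (2+k)/(2+22+k).
Set (2+k)/(24+k) > 0.20 and solve: k > (0.20·24 − 2)/(1 − 0.20) = 3.500.
The smallest integer exceeding 3.500 is 4.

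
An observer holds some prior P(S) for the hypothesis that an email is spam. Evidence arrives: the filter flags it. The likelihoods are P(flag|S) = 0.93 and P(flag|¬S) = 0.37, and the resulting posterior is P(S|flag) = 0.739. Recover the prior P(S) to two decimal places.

Bayes' rule in odds form gives O(S|E) = O(S)·[P(E|S)/P(E|¬S)], hence O(S) = O(S|E)/LR.
Posterior odds = 0.739/(1−0.739) = 2.8314. LR = 0.93/0.37 = 2.5135.
Prior odds = 2.8314/2.5135 = 1.1265, so P(S) = 1.1265/(1+1.1265) ≈ 0.53.

P(S) = 0.53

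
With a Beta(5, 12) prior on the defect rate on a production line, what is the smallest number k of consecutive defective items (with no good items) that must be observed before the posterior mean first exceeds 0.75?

k = 32

After k defective items and 0 good items the posterior is Beta(5+k, 12), with mean (5+k)/(5+12+k).
Set (5+k)/(17+k) > 0.75 and solve: k > (0.75·17 − 5)/(1 − 0.75) = 31.000.
The smallest integer exceeding 31.000 is 32, and checking k=32: (37)/(49) = 0.7551 > 0.75.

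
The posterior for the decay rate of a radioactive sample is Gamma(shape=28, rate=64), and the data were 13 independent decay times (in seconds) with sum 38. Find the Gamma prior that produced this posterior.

Gamma(shape=15, rate=26)

Gamma–exponential conjugacy: posterior shape = α + n, posterior rate = β + Σtᵢ.
So α = 28 − 13 = 15 and β = 64 − 38 = 26.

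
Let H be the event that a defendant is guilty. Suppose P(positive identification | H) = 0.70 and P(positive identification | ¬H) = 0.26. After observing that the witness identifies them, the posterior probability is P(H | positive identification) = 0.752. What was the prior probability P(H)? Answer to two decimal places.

P(H) = 0.53

In odds form, posterior odds = prior odds × likelihood ratio, so prior odds = posterior odds ÷ LR.
Posterior odds = 0.752/(1−0.752) = 3.0323. LR = 0.70/0.26 = 2.6923.
Prior odds = 3.0323/2.6923 = 1.1263, so P(H) = 1.1263/(1+1.1263) ≈ 0.53.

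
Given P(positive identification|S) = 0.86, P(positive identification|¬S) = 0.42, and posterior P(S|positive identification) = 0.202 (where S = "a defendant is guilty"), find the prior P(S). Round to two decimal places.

In odds form, posterior odds = prior odds × likelihood ratio, so prior odds = posterior odds ÷ LR.
Posterior odds = 0.202/(1−0.202) = 0.2531. LR = 0.86/0.42 = 2.0476.
Prior odds = 0.2531/2.0476 = 0.1236, so P(S) = 0.1236/(1+0.1236) ≈ 0.11.

P(S) = 0.11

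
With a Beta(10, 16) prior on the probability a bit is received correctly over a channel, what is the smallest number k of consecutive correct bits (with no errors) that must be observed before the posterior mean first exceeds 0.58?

After k correct bits and 0 errors the posterior is Beta(10+k, 16), with mean (10+k)/(10+16+k).
Set (10+k)/(26+k) > 0.58 and solve: k > (0.58·26 − 10)/(1 − 0.58) = 12.095.
The smallest integer exceeding 12.095 is 13, and checking k=13: (23)/(39) = 0.5897 > 0.58.

k = 13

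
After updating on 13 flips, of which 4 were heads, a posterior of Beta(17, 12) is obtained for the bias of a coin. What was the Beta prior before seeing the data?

Beta(13, 3)

A Beta(a, b) prior with s successes and f failures in binomial data gives a Beta(a+s, b+f) posterior.
So a = 17 − 4 = 13 and b = 12 − 9 = 3.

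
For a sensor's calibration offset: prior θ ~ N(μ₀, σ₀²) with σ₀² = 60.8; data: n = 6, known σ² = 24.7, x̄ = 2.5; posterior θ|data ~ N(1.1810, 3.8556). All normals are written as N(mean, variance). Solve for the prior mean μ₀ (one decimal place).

μ₀ = -18.3

The posterior mean is a precision-weighted average: μ_n = (τ₀μ₀ + τ_data·x̄)/(τ₀+τ_data), with τ₀=1/σ₀² and τ_data=n/σ².
Here τ₀ = 1/60.8 = 0.016447 and τ_data = 6/24.7 = 0.242915, so τ_n = 0.259362.
Rearranging for μ₀: μ₀ = (μ_n·τ_n − τ_data·x̄)/τ₀ = (1.1810·0.259362 − 0.242915·2.5) / 0.016447 = -0.300981/0.016447 ≈ -18.3.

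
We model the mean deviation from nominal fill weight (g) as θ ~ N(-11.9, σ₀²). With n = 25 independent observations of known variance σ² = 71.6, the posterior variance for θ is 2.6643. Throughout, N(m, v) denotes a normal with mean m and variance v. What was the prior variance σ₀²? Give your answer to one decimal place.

σ₀² = 38.2

For the Normal–Normal model with known σ², precisions add: τ_n = τ₀ + n/σ².
So 1/σ₀² = 1/2.6643 − 25/71.6 = 0.375333 − 0.349162 = 0.026171.
Hence σ₀² = 1/0.026171 ≈ 38.2.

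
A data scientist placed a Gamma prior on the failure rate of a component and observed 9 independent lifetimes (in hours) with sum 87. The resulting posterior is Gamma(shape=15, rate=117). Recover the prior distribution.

For an exponential likelihood with a Gamma(α, β) prior on the rate, n observations with total T give posterior Gamma(α+n, β+T).
So α = 15 − 9 = 6 and β = 117 − 87 = 30.

Gamma(shape=6, rate=30)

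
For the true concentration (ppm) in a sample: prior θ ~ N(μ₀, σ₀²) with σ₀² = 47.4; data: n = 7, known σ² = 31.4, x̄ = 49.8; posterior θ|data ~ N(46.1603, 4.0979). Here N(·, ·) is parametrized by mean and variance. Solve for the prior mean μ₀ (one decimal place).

μ₀ = 7.7

The posterior mean is a precision-weighted average: μ_n = (τ₀μ₀ + τ_data·x̄)/(τ₀+τ_data), with τ₀=1/σ₀² and τ_data=n/σ².
Here τ₀ = 1/47.4 = 0.021097 and τ_data = 7/31.4 = 0.222930, so τ_n = 0.244027.
Rearranging for μ₀: μ₀ = (μ_n·τ_n − τ_data·x̄)/τ₀ = (46.1603·0.244027 − 0.222930·49.8) / 0.021097 = 0.162446/0.021097 ≈ 7.7.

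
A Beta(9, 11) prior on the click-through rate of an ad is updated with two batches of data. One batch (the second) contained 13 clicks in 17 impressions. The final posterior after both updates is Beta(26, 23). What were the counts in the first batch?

Sequential conjugate updates are equivalent to a single update on the pooled data, so total successes = posterior α − prior α and total failures = posterior β − prior β.
Total across both batches: 26−9=17 clicks, 23−11=12 non-clicks.
Subtract the second batch: 17−13=4 clicks and 12−4=8 non-clicks.

4 clicks and 8 non-clicks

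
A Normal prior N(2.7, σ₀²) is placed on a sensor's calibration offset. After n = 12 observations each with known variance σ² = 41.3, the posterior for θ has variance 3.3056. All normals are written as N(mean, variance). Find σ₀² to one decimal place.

Posterior precision equals prior precision plus data precision: 1/σ_n² = 1/σ₀² + n/σ².
So 1/σ₀² = 1/3.3056 − 12/41.3 = 0.302517 − 0.290557 = 0.011960.
Hence σ₀² = 1/0.011960 ≈ 83.6.

σ₀² = 83.6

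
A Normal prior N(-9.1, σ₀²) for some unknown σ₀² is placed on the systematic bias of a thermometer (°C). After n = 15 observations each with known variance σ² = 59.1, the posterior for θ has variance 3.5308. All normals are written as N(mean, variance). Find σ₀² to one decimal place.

For the Normal–Normal model with known σ², precisions add: τ_n = τ₀ + n/σ².
So 1/σ₀² = 1/3.5308 − 15/59.1 = 0.283222 − 0.253807 = 0.029415.
Hence σ₀² = 1/0.029415 ≈ 34.0.

σ₀² = 34.0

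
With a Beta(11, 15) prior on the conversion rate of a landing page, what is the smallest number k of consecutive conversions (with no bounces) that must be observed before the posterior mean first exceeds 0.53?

k = 6

After k conversions and 0 bounces the posterior is Beta(11+k, 15), with mean (11+k)/(11+15+k).
Set (11+k)/(26+k) > 0.53 and solve: k > (0.53·26 − 11)/(1 − 0.53) = 5.915.
The smallest integer exceeding 5.915 is 6.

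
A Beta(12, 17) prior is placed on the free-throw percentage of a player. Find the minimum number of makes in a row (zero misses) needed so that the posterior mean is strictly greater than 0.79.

k = 52

After k makes and 0 misses the posterior is Beta(12+k, 17), with mean (12+k)/(12+17+k).
Set (12+k)/(29+k) > 0.79 and solve: k > (0.79·29 − 12)/(1 − 0.79) = 51.952.
The smallest integer exceeding 51.952 is 52.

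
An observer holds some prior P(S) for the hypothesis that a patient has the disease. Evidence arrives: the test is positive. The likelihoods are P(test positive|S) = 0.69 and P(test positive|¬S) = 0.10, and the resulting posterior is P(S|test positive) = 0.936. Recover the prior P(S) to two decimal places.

In odds form, posterior odds = prior odds × likelihood ratio, so prior odds = posterior odds ÷ LR.
Posterior odds = 0.936/(1−0.936) = 14.6250. LR = 0.69/0.10 = 6.9000.
Prior odds = 14.6250/6.9000 = 2.1196, so P(S) = 2.1196/(1+2.1196) ≈ 0.68.

P(S) = 0.68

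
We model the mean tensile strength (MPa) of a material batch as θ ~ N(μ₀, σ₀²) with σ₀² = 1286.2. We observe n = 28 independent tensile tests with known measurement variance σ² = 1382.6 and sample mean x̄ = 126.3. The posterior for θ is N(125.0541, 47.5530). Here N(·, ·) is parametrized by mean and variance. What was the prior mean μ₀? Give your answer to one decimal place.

μ₀ = 92.6

With known observation variance, the Normal–Normal posterior has precision τ_n = τ₀ + n/σ² and mean μ_n = (τ₀μ₀ + (n/σ²)x̄)/τ_n.
Here τ₀ = 1/1286.2 = 0.000777 and τ_data = 28/1382.6 = 0.020252, so τ_n = 0.021029.
Rearranging for μ₀: μ₀ = (μ_n·τ_n − τ_data·x̄)/τ₀ = (125.0541·0.021029 − 0.020252·126.3) / 0.000777 = 0.071935/0.000777 ≈ 92.6.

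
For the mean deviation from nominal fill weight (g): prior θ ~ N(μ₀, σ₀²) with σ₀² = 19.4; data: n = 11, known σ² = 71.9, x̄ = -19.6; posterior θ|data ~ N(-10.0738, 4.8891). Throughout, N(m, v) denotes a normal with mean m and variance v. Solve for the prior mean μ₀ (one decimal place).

The posterior mean is a precision-weighted average: μ_n = (τ₀μ₀ + τ_data·x̄)/(τ₀+τ_data), with τ₀=1/σ₀² and τ_data=n/σ².
Here τ₀ = 1/19.4 = 0.051546 and τ_data = 11/71.9 = 0.152990, so τ_n = 0.204536.
Rearranging for μ₀: μ₀ = (μ_n·τ_n − τ_data·x̄)/τ₀ = (-10.0738·0.204536 − 0.152990·-19.6) / 0.051546 = 0.938149/0.051546 ≈ 18.2.

μ₀ = 18.2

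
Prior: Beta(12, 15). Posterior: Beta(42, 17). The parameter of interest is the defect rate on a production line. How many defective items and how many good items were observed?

Beta is conjugate to the binomial likelihood: posterior = Beta(α+s, β+f).
Match parameters: s=42−12=30, f=17−15=2.

30 defective items and 2 good items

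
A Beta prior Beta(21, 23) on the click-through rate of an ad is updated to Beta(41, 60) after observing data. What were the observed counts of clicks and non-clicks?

20 clicks and 37 non-clicks

Beta is conjugate to the binomial likelihood: posterior = Beta(a+s, b+f).
So s = 41 − 21 = 20 and f = 60 − 23 = 37.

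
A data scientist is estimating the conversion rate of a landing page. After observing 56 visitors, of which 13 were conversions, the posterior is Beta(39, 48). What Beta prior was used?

Beta(26, 5)

A Beta(α, β) prior with s successes and f failures in binomial data gives a Beta(α+s, β+f) posterior.
So α = 39 − 13 = 26 and β = 48 − 43 = 5.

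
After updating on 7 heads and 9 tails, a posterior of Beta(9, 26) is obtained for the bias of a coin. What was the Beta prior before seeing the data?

Beta is conjugate to the binomial likelihood: posterior = Beta(a+s, b+f).
Subtract the data counts: 9−7=2, 26−9=17.

Beta(2, 17)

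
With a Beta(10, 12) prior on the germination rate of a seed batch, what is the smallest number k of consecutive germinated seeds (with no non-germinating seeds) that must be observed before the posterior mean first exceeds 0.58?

After k germinated seeds and 0 non-germinating seeds the posterior is Beta(10+k, 12), with mean (10+k)/(10+12+k).
Set (10+k)/(22+k) > 0.58 and solve: k > (0.58·22 − 10)/(1 − 0.58) = 6.571.
The smallest integer exceeding 6.571 is 7, and checking k=7: (17)/(29) = 0.5862 > 0.58.

k = 7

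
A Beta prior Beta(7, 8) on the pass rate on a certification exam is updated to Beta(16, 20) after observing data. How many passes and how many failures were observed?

9 passes and 12 failures

A Beta(a, b) prior with s successes and f failures in binomial data gives a Beta(a+s, b+f) posterior.
So s = 16 − 7 = 9 and f = 20 − 8 = 12.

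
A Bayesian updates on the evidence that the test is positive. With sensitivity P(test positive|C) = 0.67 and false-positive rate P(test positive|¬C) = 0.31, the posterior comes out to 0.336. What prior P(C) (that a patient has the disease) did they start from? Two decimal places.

P(C) = 0.19

Bayes' rule in odds form gives O(C|E) = O(C)·[P(E|C)/P(E|¬C)], hence O(C) = O(C|E)/LR.
Posterior odds = 0.336/(1−0.336) = 0.5060. LR = 0.67/0.31 = 2.1613.
Prior odds = 0.5060/2.1613 = 0.2341, so P(C) = 0.2341/(1+0.2341) ≈ 0.19.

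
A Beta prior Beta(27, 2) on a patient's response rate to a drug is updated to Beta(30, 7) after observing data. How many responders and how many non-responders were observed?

3 responders and 5 non-responders

Beta is conjugate to the binomial likelihood: posterior = Beta(α+s, β+f).
So s = 30 − 27 = 3 and f = 7 − 2 = 5.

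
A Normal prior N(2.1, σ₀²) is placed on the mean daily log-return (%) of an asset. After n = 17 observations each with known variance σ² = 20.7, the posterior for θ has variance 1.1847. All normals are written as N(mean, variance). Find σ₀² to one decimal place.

For the Normal–Normal model with known σ², precisions add: τ_n = τ₀ + n/σ².
So 1/σ₀² = 1/1.1847 − 17/20.7 = 0.844096 − 0.821256 = 0.022840.
Hence σ₀² = 1/0.022840 ≈ 43.8.

σ₀² = 43.8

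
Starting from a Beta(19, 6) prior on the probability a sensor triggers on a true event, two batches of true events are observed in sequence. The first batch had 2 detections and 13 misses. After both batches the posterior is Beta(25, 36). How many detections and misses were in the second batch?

4 detections and 17 misses

Because Beta–binomial updating is additive in the counts, the combined data contributed (α_post−α_prior, β_post−β_prior) successes and failures.
Total across both batches: 25−19=6 detections, 36−6=30 misses.
Subtract the first batch: 6−2=4 detections and 30−13=17 misses.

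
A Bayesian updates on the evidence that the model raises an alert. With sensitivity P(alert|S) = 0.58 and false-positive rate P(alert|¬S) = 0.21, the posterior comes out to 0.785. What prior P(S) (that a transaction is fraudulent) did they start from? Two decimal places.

P(S) = 0.57

In odds form, posterior odds = prior odds × likelihood ratio, so prior odds = posterior odds ÷ LR.
Posterior odds = 0.785/(1−0.785) = 3.6512. LR = 0.58/0.21 = 2.7619.
Prior odds = 3.6512/2.7619 = 1.3220, so P(S) = 1.3220/(1+1.3220) ≈ 0.57.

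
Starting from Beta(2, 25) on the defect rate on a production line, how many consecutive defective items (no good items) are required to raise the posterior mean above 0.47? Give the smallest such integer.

After k defective items and 0 good items the posterior is Beta(2+k, 25), with mean (2+k)/(2+25+k).
Set (2+k)/(27+k) > 0.47 and solve: k > (0.47·27 − 2)/(1 − 0.47) = 20.170.
The smallest integer exceeding 20.170 is 21, and checking k=21: (23)/(48) = 0.4792 > 0.47.

k = 21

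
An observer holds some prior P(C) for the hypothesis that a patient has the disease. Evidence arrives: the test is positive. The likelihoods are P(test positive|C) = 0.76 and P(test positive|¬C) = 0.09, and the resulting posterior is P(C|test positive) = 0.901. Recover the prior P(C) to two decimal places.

Bayes' rule in odds form gives O(C|E) = O(C)·[P(E|C)/P(E|¬C)], hence O(C) = O(C|E)/LR.
Posterior odds = 0.901/(1−0.901) = 9.1010. LR = 0.76/0.09 = 8.4444.
Prior odds = 9.1010/8.4444 = 1.0778, so P(C) = 1.0778/(1+1.0778) ≈ 0.52.

P(C) = 0.52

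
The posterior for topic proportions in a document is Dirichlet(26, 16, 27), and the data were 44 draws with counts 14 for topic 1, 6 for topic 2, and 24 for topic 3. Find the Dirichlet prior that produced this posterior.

Dirichlet(12, 10, 3)

For a Dirichlet(α) prior with multinomial counts c, the posterior is Dirichlet(α + c) componentwise.
Subtract each count from the matching posterior parameter: 26−14=12, 16−6=10, 27−24=3.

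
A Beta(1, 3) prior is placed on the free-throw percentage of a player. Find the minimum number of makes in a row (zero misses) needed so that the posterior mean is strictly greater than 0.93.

After k makes and 0 misses the posterior is Beta(1+k, 3), with mean (1+k)/(1+3+k).
Set (1+k)/(4+k) > 0.93 and solve: k > (0.93·4 − 1)/(1 − 0.93) = 38.857.
The smallest integer exceeding 38.857 is 39, and checking k=39: (40)/(43) = 0.9302 > 0.93.

k = 39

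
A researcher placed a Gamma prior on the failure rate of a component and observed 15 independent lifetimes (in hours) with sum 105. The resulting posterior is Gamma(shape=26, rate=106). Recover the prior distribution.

Gamma–exponential conjugacy: posterior shape = α + n, posterior rate = β + Σtᵢ.
So α = 26 − 15 = 11 and β = 106 − 105 = 1.

Gamma(shape=11, rate=1)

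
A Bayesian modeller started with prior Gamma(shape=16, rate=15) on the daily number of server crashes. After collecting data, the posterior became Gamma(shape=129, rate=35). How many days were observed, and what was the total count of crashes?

n = 20 days with total 113 crashes

Gamma–Poisson conjugacy: posterior shape = α + Σxᵢ, posterior rate = β + n.
Matching: Σxᵢ = 129 − 16 = 113 and n = 35 − 15 = 20.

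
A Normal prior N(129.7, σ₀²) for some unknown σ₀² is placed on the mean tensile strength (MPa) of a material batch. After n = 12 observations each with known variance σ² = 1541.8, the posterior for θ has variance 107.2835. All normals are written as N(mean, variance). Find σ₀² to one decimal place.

σ₀² = 650.2

For the Normal–Normal model with known σ², precisions add: τ_n = τ₀ + n/σ².
So 1/σ₀² = 1/107.2835 − 12/1541.8 = 0.009321 − 0.007783 = 0.001538.
Hence σ₀² = 1/0.001538 ≈ 650.2.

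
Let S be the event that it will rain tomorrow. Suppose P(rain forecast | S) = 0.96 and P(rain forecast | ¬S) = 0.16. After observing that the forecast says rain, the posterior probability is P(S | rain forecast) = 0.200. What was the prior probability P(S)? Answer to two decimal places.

P(S) = 0.04

Bayes' rule in odds form gives O(S|E) = O(S)·[P(E|S)/P(E|¬S)], hence O(S) = O(S|E)/LR.
Posterior odds = 0.200/(1−0.200) = 0.2500. LR = 0.96/0.16 = 6.0000.
Prior odds = 0.2500/6.0000 = 0.0417, so P(S) = 0.0417/(1+0.0417) ≈ 0.04.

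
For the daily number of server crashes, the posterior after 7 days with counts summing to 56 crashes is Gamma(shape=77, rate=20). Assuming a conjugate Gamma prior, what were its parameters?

A Gamma(α, β) prior (rate parametrization) on a Poisson rate with n observations summing to S gives posterior Gamma(α+S, β+n).
So α = 77 − 56 = 21 and β = 20 − 7 = 13.

Gamma(shape=21, rate=13)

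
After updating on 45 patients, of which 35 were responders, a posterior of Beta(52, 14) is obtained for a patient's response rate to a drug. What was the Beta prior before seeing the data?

Beta(17, 4)

A Beta(a, b) prior with s successes and f failures in binomial data gives a Beta(a+s, b+f) posterior.
So a = 52 − 35 = 17 and b = 14 − 10 = 4.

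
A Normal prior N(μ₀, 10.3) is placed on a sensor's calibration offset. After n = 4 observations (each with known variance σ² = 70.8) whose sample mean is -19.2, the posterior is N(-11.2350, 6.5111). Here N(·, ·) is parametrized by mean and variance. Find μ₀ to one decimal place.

The posterior mean is a precision-weighted average: μ_n = (τ₀μ₀ + τ_data·x̄)/(τ₀+τ_data), with τ₀=1/σ₀² and τ_data=n/σ².
Here τ₀ = 1/10.3 = 0.097087 and τ_data = 4/70.8 = 0.056497, so τ_n = 0.153584.
Rearranging for μ₀: μ₀ = (μ_n·τ_n − τ_data·x̄)/τ₀ = (-11.2350·0.153584 − 0.056497·-19.2) / 0.097087 = -0.640774/0.097087 ≈ -6.6.

μ₀ = -6.6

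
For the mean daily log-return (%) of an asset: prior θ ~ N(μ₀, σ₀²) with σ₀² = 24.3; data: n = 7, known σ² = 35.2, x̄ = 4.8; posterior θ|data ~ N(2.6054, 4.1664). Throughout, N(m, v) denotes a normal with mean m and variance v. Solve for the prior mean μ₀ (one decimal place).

With known observation variance, the Normal–Normal posterior has precision τ_n = τ₀ + n/σ² and mean μ_n = (τ₀μ₀ + (n/σ²)x̄)/τ_n.
Here τ₀ = 1/24.3 = 0.041152 and τ_data = 7/35.2 = 0.198864, so τ_n = 0.240016.
Rearranging for μ₀: μ₀ = (μ_n·τ_n − τ_data·x̄)/τ₀ = (2.6054·0.240016 − 0.198864·4.8) / 0.041152 = -0.329210/0.041152 ≈ -8.0.

μ₀ = -8.0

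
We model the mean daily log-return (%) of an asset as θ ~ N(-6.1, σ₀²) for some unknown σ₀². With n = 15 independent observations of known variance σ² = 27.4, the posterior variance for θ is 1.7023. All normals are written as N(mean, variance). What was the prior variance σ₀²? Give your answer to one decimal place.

σ₀² = 25.0

For the Normal–Normal model with known σ², precisions add: τ_n = τ₀ + n/σ².
So 1/σ₀² = 1/1.7023 − 15/27.4 = 0.587441 − 0.547445 = 0.039996.
Hence σ₀² = 1/0.039996 ≈ 25.0.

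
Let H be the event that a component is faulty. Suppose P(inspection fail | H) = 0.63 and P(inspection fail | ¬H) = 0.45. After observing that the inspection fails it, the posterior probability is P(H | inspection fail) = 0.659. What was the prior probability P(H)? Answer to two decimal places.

Bayes' rule in odds form gives O(H|E) = O(H)·[P(E|H)/P(E|¬H)], hence O(H) = O(H|E)/LR.
Posterior odds = 0.659/(1−0.659) = 1.9326. LR = 0.63/0.45 = 1.4000.
Prior odds = 1.9326/1.4000 = 1.3804, so P(H) = 1.3804/(1+1.3804) ≈ 0.58.

P(H) = 0.58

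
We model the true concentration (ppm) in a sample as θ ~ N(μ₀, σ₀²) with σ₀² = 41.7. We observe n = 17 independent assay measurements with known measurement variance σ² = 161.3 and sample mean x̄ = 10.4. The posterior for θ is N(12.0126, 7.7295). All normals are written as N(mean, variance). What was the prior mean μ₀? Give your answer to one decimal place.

With known observation variance, the Normal–Normal posterior has precision τ_n = τ₀ + n/σ² and mean μ_n = (τ₀μ₀ + (n/σ²)x̄)/τ_n.
Here τ₀ = 1/41.7 = 0.023981 and τ_data = 17/161.3 = 0.105394, so τ_n = 0.129375.
Rearranging for μ₀: μ₀ = (μ_n·τ_n − τ_data·x̄)/τ₀ = (12.0126·0.129375 − 0.105394·10.4) / 0.023981 = 0.458033/0.023981 ≈ 19.1.

μ₀ = 19.1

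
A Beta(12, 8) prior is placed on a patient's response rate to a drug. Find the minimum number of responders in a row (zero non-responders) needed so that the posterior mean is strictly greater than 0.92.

After k responders and 0 non-responders the posterior is Beta(12+k, 8), with mean (12+k)/(12+8+k).
Set (12+k)/(20+k) > 0.92 and solve: k > (0.92·20 − 12)/(1 − 0.92) = 80.000.
The smallest integer exceeding 80.000 is 81, and checking k=81: (93)/(101) = 0.9208 > 0.92.

k = 81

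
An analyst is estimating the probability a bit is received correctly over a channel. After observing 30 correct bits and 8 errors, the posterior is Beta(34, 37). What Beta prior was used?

Beta(4, 29)

Beta is conjugate to the binomial likelihood: posterior = Beta(α+s, β+f).
Subtract the data counts: 34−30=4, 37−8=29.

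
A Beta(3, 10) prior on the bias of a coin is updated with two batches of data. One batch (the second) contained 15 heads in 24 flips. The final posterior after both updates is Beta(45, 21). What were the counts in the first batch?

27 heads and 2 tails

Sequential conjugate updates are equivalent to a single update on the pooled data, so total successes = posterior α − prior α and total failures = posterior β − prior β.
Total across both batches: 45−3=42 heads, 21−10=11 tails.
Subtract the second batch: 42−15=27 heads and 11−9=2 tails.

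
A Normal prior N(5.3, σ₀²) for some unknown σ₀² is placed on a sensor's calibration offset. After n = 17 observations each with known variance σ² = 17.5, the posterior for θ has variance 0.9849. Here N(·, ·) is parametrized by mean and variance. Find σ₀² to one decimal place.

For the Normal–Normal model with known σ², precisions add: τ_n = τ₀ + n/σ².
So 1/σ₀² = 1/0.9849 − 17/17.5 = 1.015332 − 0.971429 = 0.043903.
Hence σ₀² = 1/0.043903 ≈ 22.8.

σ₀² = 22.8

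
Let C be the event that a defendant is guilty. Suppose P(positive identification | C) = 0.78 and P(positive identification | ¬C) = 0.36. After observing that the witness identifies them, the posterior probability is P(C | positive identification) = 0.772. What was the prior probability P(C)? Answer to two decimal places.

P(C) = 0.61

Bayes' rule in odds form gives O(C|E) = O(C)·[P(E|C)/P(E|¬C)], hence O(C) = O(C|E)/LR.
Posterior odds = 0.772/(1−0.772) = 3.3860. LR = 0.78/0.36 = 2.1667.
Prior odds = 3.3860/2.1667 = 1.5627, so P(C) = 1.5627/(1+1.5627) ≈ 0.61.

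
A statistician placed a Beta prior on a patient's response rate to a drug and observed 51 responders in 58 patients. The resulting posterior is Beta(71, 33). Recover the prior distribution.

Beta(20, 26)

A Beta(α, β) prior with s successes and f failures in binomial data gives a Beta(α+s, β+f) posterior.
So α = 71 − 51 = 20 and β = 33 − 7 = 26.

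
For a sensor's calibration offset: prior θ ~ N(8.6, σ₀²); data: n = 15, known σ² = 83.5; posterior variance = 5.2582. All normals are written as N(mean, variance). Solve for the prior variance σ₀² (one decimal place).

σ₀² = 94.9

Posterior precision equals prior precision plus data precision: 1/σ_n² = 1/σ₀² + n/σ².
So 1/σ₀² = 1/5.2582 − 15/83.5 = 0.190179 − 0.179641 = 0.010538.
Hence σ₀² = 1/0.010538 ≈ 94.9.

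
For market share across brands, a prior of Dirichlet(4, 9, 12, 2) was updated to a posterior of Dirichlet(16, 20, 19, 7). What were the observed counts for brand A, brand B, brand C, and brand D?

counts (12, 11, 7, 5)

For a Dirichlet(α) prior with multinomial counts c, the posterior is Dirichlet(α + c) componentwise.
Counts are posterior − prior componentwise: 16−4=12, 20−9=11, 19−12=7, 7−2=5.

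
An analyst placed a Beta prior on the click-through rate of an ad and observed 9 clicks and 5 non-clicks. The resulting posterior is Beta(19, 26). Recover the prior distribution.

Beta(10, 21)

Under Beta–binomial conjugacy the posterior parameters are (a+s, b+f).
Subtract the data counts: 19−9=10, 26−5=21.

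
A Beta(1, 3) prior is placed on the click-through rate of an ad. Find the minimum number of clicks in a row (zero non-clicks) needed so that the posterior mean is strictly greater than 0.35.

k = 1

After k clicks and 0 non-clicks the posterior is Beta(1+k, 3), with mean (1+k)/(1+3+k).
Set (1+k)/(4+k) > 0.35 and solve: k > (0.35·4 − 1)/(1 − 0.35) = 0.615.
The smallest integer exceeding 0.615 is 1.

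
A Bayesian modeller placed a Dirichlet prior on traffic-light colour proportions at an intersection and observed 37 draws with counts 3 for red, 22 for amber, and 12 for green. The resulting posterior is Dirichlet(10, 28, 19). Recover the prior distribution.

For a Dirichlet(α) prior with multinomial counts c, the posterior is Dirichlet(α + c) componentwise.
Subtract each count from the matching posterior parameter: 10−3=7, 28−22=6, 19−12=7.

Dirichlet(7, 6, 7)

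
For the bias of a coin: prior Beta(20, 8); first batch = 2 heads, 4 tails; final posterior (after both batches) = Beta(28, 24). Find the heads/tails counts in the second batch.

6 heads and 12 tails

Sequential conjugate updates are equivalent to a single update on the pooled data, so total successes = posterior α − prior α and total failures = posterior β − prior β.
Total across both batches: 28−20=8 heads, 24−8=16 tails.
Subtract the first batch: 8−2=6 heads and 16−4=12 tails.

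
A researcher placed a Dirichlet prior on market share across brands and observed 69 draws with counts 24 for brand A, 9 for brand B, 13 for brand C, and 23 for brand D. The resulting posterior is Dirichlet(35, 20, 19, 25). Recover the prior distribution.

For a Dirichlet(α) prior with multinomial counts c, the posterior is Dirichlet(α + c) componentwise.
Subtract each count from the matching posterior parameter: 35−24=11, 20−9=11, 19−13=6, 25−23=2.

Dirichlet(11, 11, 6, 2)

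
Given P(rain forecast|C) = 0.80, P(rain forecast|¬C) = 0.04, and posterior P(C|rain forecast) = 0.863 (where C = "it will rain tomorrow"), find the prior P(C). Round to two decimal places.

P(C) = 0.24

Bayes' rule in odds form gives O(C|E) = O(C)·[P(E|C)/P(E|¬C)], hence O(C) = O(C|E)/LR.
Posterior odds = 0.863/(1−0.863) = 6.2993. LR = 0.80/0.04 = 20.0000.
Prior odds = 6.2993/20.0000 = 0.3150, so P(C) = 0.3150/(1+0.3150) ≈ 0.24.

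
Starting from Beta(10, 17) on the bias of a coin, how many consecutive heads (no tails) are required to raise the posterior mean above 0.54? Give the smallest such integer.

k = 10

After k heads and 0 tails the posterior is Beta(10+k, 17), with mean (10+k)/(10+17+k).
Set (10+k)/(27+k) > 0.54 and solve: k > (0.54·27 − 10)/(1 − 0.54) = 9.957.
The smallest integer exceeding 9.957 is 10.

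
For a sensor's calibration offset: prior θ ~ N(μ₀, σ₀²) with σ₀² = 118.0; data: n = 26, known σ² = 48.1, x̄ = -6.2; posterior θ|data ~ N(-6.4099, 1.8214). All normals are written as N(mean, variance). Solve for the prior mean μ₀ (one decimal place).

The posterior mean is a precision-weighted average: μ_n = (τ₀μ₀ + τ_data·x̄)/(τ₀+τ_data), with τ₀=1/σ₀² and τ_data=n/σ².
Here τ₀ = 1/118.0 = 0.008475 and τ_data = 26/48.1 = 0.540541, so τ_n = 0.549016.
Rearranging for μ₀: μ₀ = (μ_n·τ_n − τ_data·x̄)/τ₀ = (-6.4099·0.549016 − 0.540541·-6.2) / 0.008475 = -0.167783/0.008475 ≈ -19.8.

μ₀ = -19.8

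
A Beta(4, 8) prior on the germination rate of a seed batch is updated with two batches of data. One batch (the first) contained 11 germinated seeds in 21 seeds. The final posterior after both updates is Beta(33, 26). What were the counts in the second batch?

Because Beta–binomial updating is additive in the counts, the combined data contributed (α_post−α_prior, β_post−β_prior) successes and failures.
Total across both batches: 33−4=29 germinated seeds, 26−8=18 non-germinating seeds.
Subtract the first batch: 29−11=18 germinated seeds and 18−10=8 non-germinating seeds.

18 germinated seeds and 8 non-germinating seeds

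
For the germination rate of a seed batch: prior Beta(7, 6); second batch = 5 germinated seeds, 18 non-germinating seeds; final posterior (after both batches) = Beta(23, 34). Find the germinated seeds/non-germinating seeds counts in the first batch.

11 germinated seeds and 10 non-germinating seeds

Sequential conjugate updates are equivalent to a single update on the pooled data, so total successes = posterior α − prior α and total failures = posterior β − prior β.
Total across both batches: 23−7=16 germinated seeds, 34−6=28 non-germinating seeds.
Subtract the second batch: 16−5=11 germinated seeds and 28−18=10 non-germinating seeds.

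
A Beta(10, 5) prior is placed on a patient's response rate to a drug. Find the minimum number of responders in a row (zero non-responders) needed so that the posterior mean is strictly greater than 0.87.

After k responders and 0 non-responders the posterior is Beta(10+k, 5), with mean (10+k)/(10+5+k).
Set (10+k)/(15+k) > 0.87 and solve: k > (0.87·15 − 10)/(1 − 0.87) = 23.462.
The smallest integer exceeding 23.462 is 24, and checking k=24: (34)/(39) = 0.8718 > 0.87.

k = 24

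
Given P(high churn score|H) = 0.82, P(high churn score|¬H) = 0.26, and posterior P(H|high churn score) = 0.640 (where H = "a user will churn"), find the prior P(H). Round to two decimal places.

In odds form, posterior odds = prior odds × likelihood ratio, so prior odds = posterior odds ÷ LR.
Posterior odds = 0.640/(1−0.640) = 1.7778. LR = 0.82/0.26 = 3.1538.
Prior odds = 1.7778/3.1538 = 0.5637, so P(H) = 0.5637/(1+0.5637) ≈ 0.36.

P(H) = 0.36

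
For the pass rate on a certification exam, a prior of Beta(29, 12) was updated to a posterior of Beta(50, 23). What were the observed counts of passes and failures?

Beta is conjugate to the binomial likelihood: posterior = Beta(α+s, β+f).
So s = 50 − 29 = 21 and f = 23 − 12 = 11.

21 passes and 11 failures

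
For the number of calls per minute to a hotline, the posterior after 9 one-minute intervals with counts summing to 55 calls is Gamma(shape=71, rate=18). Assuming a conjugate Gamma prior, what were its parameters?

A Gamma(α, β) prior (rate parametrization) on a Poisson rate with n observations summing to S gives posterior Gamma(α+S, β+n).
So α = 71 − 55 = 16 and β = 18 − 9 = 9.

Gamma(shape=16, rate=9)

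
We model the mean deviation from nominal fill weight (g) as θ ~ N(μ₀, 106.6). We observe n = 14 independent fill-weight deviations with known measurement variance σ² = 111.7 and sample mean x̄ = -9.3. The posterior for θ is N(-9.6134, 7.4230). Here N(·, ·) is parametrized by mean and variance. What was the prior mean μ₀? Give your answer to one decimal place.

With known observation variance, the Normal–Normal posterior has precision τ_n = τ₀ + n/σ² and mean μ_n = (τ₀μ₀ + (n/σ²)x̄)/τ_n.
Here τ₀ = 1/106.6 = 0.009381 and τ_data = 14/111.7 = 0.125336, so τ_n = 0.134717.
Rearranging for μ₀: μ₀ = (μ_n·τ_n − τ_data·x̄)/τ₀ = (-9.6134·0.134717 − 0.125336·-9.3) / 0.009381 = -0.129464/0.009381 ≈ -13.8.

μ₀ = -13.8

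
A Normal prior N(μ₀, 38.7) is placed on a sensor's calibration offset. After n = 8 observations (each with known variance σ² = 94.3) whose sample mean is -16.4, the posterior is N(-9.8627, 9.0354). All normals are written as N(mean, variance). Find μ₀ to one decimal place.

μ₀ = 11.6

With known observation variance, the Normal–Normal posterior has precision τ_n = τ₀ + n/σ² and mean μ_n = (τ₀μ₀ + (n/σ²)x̄)/τ_n.
Here τ₀ = 1/38.7 = 0.025840 and τ_data = 8/94.3 = 0.084836, so τ_n = 0.110676.
Rearranging for μ₀: μ₀ = (μ_n·τ_n − τ_data·x̄)/τ₀ = (-9.8627·0.110676 − 0.084836·-16.4) / 0.025840 = 0.299746/0.025840 ≈ 11.6.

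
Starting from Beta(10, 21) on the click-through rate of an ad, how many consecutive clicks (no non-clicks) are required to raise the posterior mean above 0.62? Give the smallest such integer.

After k clicks and 0 non-clicks the posterior is Beta(10+k, 21), with mean (10+k)/(10+21+k).
Set (10+k)/(31+k) > 0.62 and solve: k > (0.62·31 − 10)/(1 − 0.62) = 24.263.
The smallest integer exceeding 24.263 is 25.

k = 25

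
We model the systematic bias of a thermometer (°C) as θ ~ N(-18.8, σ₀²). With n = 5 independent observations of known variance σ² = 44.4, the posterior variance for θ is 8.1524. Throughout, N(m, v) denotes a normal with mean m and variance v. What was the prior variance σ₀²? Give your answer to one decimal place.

σ₀² = 99.5

For the Normal–Normal model with known σ², precisions add: τ_n = τ₀ + n/σ².
So 1/σ₀² = 1/8.1524 − 5/44.4 = 0.122663 − 0.112613 = 0.010050.
Hence σ₀² = 1/0.010050 ≈ 99.5.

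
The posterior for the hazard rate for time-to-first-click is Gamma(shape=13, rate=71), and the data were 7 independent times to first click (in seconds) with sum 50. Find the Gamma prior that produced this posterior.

Gamma(shape=6, rate=21)

Gamma–exponential conjugacy: posterior shape = α + n, posterior rate = β + Σtᵢ.
So α = 13 − 7 = 6 and β = 71 − 50 = 21.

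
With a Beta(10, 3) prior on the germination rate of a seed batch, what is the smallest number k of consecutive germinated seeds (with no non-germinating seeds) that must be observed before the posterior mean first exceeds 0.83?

After k germinated seeds and 0 non-germinating seeds the posterior is Beta(10+k, 3), with mean (10+k)/(10+3+k).
Set (10+k)/(13+k) > 0.83 and solve: k > (0.83·13 − 10)/(1 − 0.83) = 4.647.
The smallest integer exceeding 4.647 is 5.

k = 5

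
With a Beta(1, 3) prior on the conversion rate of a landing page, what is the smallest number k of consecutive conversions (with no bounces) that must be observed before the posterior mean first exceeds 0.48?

k = 2

After k conversions and 0 bounces the posterior is Beta(1+k, 3), with mean (1+k)/(1+3+k).
Set (1+k)/(4+k) > 0.48 and solve: k > (0.48·4 − 1)/(1 − 0.48) = 1.769.
The smallest integer exceeding 1.769 is 2.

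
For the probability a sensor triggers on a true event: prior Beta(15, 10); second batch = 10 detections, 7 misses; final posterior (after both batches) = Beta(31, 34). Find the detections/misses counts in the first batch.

6 detections and 17 misses

Because Beta–binomial updating is additive in the counts, the combined data contributed (α_post−α_prior, β_post−β_prior) successes and failures.
Total across both batches: 31−15=16 detections, 34−10=24 misses.
Subtract the second batch: 16−10=6 detections and 24−7=17 misses.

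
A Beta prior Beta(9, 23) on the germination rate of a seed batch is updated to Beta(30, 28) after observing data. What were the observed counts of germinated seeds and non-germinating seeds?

Beta is conjugate to the binomial likelihood: posterior = Beta(a+s, b+f).
Match parameters: s=30−9=21, f=28−23=5.

21 germinated seeds and 5 non-germinating seeds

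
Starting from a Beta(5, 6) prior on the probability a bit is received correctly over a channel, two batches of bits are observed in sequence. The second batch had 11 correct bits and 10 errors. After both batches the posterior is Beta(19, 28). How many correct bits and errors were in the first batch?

Sequential conjugate updates are equivalent to a single update on the pooled data, so total successes = posterior α − prior α and total failures = posterior β − prior β.
Total across both batches: 19−5=14 correct bits, 28−6=22 errors.
Subtract the second batch: 14−11=3 correct bits and 22−10=12 errors.

3 correct bits and 12 errors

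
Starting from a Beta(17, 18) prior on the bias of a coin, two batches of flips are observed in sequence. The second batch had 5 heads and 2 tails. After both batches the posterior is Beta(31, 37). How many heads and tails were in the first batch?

9 heads and 17 tails

Because Beta–binomial updating is additive in the counts, the combined data contributed (α_post−α_prior, β_post−β_prior) successes and failures.
Total across both batches: 31−17=14 heads, 37−18=19 tails.
Subtract the second batch: 14−5=9 heads and 19−2=17 tails.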